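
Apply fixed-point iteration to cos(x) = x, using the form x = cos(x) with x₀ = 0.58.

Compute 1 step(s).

Equation: cos(x) = x
Fixed-point form: x = cos(x)
x₀ = 0.58

x_1 = g(0.580000) = 0.836463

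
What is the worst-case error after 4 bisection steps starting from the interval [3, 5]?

Bisection error bound: |error| ≤ (b-a)/2^n
|error| ≤ (5 - 3)/2^4 = 2/2^4
|error| ≤ 0.1250000000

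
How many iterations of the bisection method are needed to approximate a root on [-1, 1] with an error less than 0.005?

We need (b-a)/2^n ≤ 0.005
(1 - (-1))/2^n ≤ 0.005
2/2^n ≤ 0.005
2^n ≥ 400
n ≥ log₂(400) = 8.64
n ≥ 9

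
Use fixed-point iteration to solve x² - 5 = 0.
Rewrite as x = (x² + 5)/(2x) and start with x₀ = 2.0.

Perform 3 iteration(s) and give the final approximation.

Equation: x² - 5 = 0
Fixed-point form: x = (x² + 5)/(2x)
x₀ = 2.0

x_1 = g(2.000000) = 2.250000
x_2 = g(2.250000) = 2.236111
x_3 = g(2.236111) = 2.236068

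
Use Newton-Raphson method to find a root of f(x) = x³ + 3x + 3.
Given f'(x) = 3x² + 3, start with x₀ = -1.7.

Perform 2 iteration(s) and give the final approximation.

f(x) = x³ + 3x + 3
f'(x) = 3x² + 3
x₀ = -1.7

Newton-Raphson formula: x_{n+1} = x_n - f(x_n)/f'(x_n)

Iteration 1:
  f(-1.700000) = -7.013000
  f'(-1.700000) = 11.670000
  x_1 = -1.700000 - (-7.013000)/11.670000 = -1.099057
Iteration 2:
  f(-1.099057) = -1.624754
  f'(-1.099057) = 6.623782
  x_2 = -1.099057 - (-1.624754)/6.623782 = -0.853766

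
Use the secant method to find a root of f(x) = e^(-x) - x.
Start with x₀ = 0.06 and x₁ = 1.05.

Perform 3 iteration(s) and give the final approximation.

f(x) = e^(-x) - x
x₀ = 0.06, x₁ = 1.05

Secant formula: x_{n+1} = x_n - f(x_n)(x_n - x_{n-1})/(f(x_n) - f(x_{n-1}))

Iteration 1:
  f(0.060000) = 0.881765
  f(1.050000) = -0.700062
  x_2 = 1.050000 - (-0.700062)×(1.050000 - 0.060000)/(-0.700062 - 0.881765)
       = 0.611860
Iteration 2:
  f(1.050000) = -0.700062
  f(0.611860) = -0.069519
  x_3 = 0.611860 - (-0.069519)×(0.611860 - 1.050000)/(-0.069519 - (-0.700062))
       = 0.563554
Iteration 3:
  f(0.611860) = -0.069519
  f(0.563554) = 0.005628
  x_4 = 0.563554 - 0.005628×(0.563554 - 0.611860)/(0.005628 - (-0.069519))
       = 0.567172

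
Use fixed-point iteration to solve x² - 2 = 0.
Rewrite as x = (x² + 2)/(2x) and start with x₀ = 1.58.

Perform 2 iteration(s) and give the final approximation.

Equation: x² - 2 = 0
Fixed-point form: x = (x² + 2)/(2x)
x₀ = 1.58

x_1 = g(1.580000) = 1.422911
x_2 = g(1.422911) = 1.414240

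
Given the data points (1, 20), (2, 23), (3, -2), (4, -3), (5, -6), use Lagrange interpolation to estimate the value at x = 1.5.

Lagrange interpolation formula:
P(x) = Σ yᵢ × Lᵢ(x)
where Lᵢ(x) = Π_{j≠i} (x - xⱼ)/(xᵢ - xⱼ)

L_0(1.5) = (1.5 - 2)/(1 - 2) × (1.5 - 3)/(1 - 3) × (1.5 - 4)/(1 - 4) × (1.5 - 5)/(1 - 5) = 0.273438
L_1(1.5) = (1.5 - 1)/(2 - 1) × (1.5 - 3)/(2 - 3) × (1.5 - 4)/(2 - 4) × (1.5 - 5)/(2 - 5) = 1.093750
L_2(1.5) = (1.5 - 1)/(3 - 1) × (1.5 - 2)/(3 - 2) × (1.5 - 4)/(3 - 4) × (1.5 - 5)/(3 - 5) = -0.546875
L_3(1.5) = (1.5 - 1)/(4 - 1) × (1.5 - 2)/(4 - 2) × (1.5 - 3)/(4 - 3) × (1.5 - 5)/(4 - 5) = 0.218750
L_4(1.5) = (1.5 - 1)/(5 - 1) × (1.5 - 2)/(5 - 2) × (1.5 - 3)/(5 - 3) × (1.5 - 4)/(5 - 4) = -0.039062

P(1.5) = 20×L_0(1.5) + 23×L_1(1.5) + (-2)×L_2(1.5) + (-3)×L_3(1.5) + (-6)×L_4(1.5)
P(1.5) = 31.296875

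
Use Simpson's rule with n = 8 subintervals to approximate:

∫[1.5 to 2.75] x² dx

f(x) = x²
a = 1.5, b = 2.75, n = 8
h = (b - a)/n = 0.156250

Simpson's rule: (h/3)[f(x₀) + 4f(x₁) + 2f(x₂) + ... + f(xₙ)]

x_0 = 1.5000, f(x_0) = 2.250000, coefficient = 1
x_1 = 1.6562, f(x_1) = 2.743164, coefficient = 4
x_2 = 1.8125, f(x_2) = 3.285156, coefficient = 2
x_3 = 1.9688, f(x_3) = 3.875977, coefficient = 4
x_4 = 2.1250, f(x_4) = 4.515625, coefficient = 2
x_5 = 2.2812, f(x_5) = 5.204102, coefficient = 4
x_6 = 2.4375, f(x_6) = 5.941406, coefficient = 2
x_7 = 2.5938, f(x_7) = 6.727539, coefficient = 4
x_8 = 2.7500, f(x_8) = 7.562500, coefficient = 1

I ≈ (0.156250/3) × 111.500000 = 5.807292
Exact value: 5.807292
Error: 0.000000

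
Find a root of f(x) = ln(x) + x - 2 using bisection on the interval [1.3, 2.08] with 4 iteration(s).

f(x) = ln(x) + x - 2
Initial interval: [1.3, 2.08]

Iteration 1:
  c_1 = (1.300000 + 2.080000)/2 = 1.690000
  f(c_1) = f(1.690000) = 0.214729
  f(a) × f(c) < 0, new interval: [1.300000, 1.690000]
Iteration 2:
  c_2 = (1.300000 + 1.690000)/2 = 1.495000
  f(c_2) = f(1.495000) = -0.102874
  f(a) × f(c) ≥ 0, new interval: [1.495000, 1.690000]
Iteration 3:
  c_3 = (1.495000 + 1.690000)/2 = 1.592500
  f(c_3) = f(1.592500) = 0.057805
  f(a) × f(c) < 0, new interval: [1.495000, 1.592500]
Iteration 4:
  c_4 = (1.495000 + 1.592500)/2 = 1.543750
  f(c_4) = f(1.543750) = -0.022035
  f(a) × f(c) ≥ 0, new interval: [1.543750, 1.592500]

After 4 iteration(s), the approximation is c_4 = 1.543750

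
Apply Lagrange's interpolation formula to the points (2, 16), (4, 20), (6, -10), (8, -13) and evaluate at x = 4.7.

Lagrange interpolation formula:
P(x) = Σ yᵢ × Lᵢ(x)
where Lᵢ(x) = Π_{j≠i} (x - xⱼ)/(xᵢ - xⱼ)

L_0(4.7) = (4.7 - 4)/(2 - 4) × (4.7 - 6)/(2 - 6) × (4.7 - 8)/(2 - 8) = -0.062563
L_1(4.7) = (4.7 - 2)/(4 - 2) × (4.7 - 6)/(4 - 6) × (4.7 - 8)/(4 - 8) = 0.723937
L_2(4.7) = (4.7 - 2)/(6 - 2) × (4.7 - 4)/(6 - 4) × (4.7 - 8)/(6 - 8) = 0.389813
L_3(4.7) = (4.7 - 2)/(8 - 2) × (4.7 - 4)/(8 - 4) × (4.7 - 6)/(8 - 6) = -0.051188

P(4.7) = 16×L_0(4.7) + 20×L_1(4.7) + (-10)×L_2(4.7) + (-13)×L_3(4.7)
P(4.7) = 10.245062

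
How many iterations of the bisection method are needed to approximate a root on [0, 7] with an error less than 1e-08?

We need (b-a)/2^n ≤ 1e-08
(7 - 0)/2^n ≤ 1e-08
7/2^n ≤ 1e-08
2^n ≥ 700000000
n ≥ log₂(700000000) = 29.38
n ≥ 30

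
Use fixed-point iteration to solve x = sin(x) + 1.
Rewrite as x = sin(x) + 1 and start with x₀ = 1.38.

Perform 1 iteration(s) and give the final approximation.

Equation: x = sin(x) + 1
Fixed-point form: x = sin(x) + 1
x₀ = 1.38

x_1 = g(1.380000) = 1.981854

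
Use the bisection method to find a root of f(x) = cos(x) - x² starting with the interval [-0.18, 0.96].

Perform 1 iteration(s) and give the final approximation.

f(x) = cos(x) - x²
Initial interval: [-0.18, 0.96]

Iteration 1:
  c_1 = (-0.180000 + 0.960000)/2 = 0.390000
  f(c_1) = f(0.390000) = 0.772809
  f(a) × f(c) ≥ 0, new interval: [0.390000, 0.960000]

After 1 iteration(s), the approximation is c_1 = 0.390000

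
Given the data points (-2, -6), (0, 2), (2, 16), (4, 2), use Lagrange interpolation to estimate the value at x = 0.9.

Lagrange interpolation formula:
P(x) = Σ yᵢ × Lᵢ(x)
where Lᵢ(x) = Π_{j≠i} (x - xⱼ)/(xᵢ - xⱼ)

L_0(0.9) = (0.9 - 0)/(-2 - 0) × (0.9 - 2)/(-2 - 2) × (0.9 - 4)/(-2 - 4) = -0.063938
L_1(0.9) = (0.9 - (-2))/(0 - (-2)) × (0.9 - 2)/(0 - 2) × (0.9 - 4)/(0 - 4) = 0.618062
L_2(0.9) = (0.9 - (-2))/(2 - (-2)) × (0.9 - 0)/(2 - 0) × (0.9 - 4)/(2 - 4) = 0.505687
L_3(0.9) = (0.9 - (-2))/(4 - (-2)) × (0.9 - 0)/(4 - 0) × (0.9 - 2)/(4 - 2) = -0.059813

P(0.9) = (-6)×L_0(0.9) + 2×L_1(0.9) + 16×L_2(0.9) + 2×L_3(0.9)
P(0.9) = 9.591125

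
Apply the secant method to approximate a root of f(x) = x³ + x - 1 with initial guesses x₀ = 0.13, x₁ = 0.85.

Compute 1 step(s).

f(x) = x³ + x - 1
x₀ = 0.13, x₁ = 0.85

Secant formula: x_{n+1} = x_n - f(x_n)(x_n - x_{n-1})/(f(x_n) - f(x_{n-1}))

Iteration 1:
  f(0.130000) = -0.867803
  f(0.850000) = 0.464125
  x_2 = 0.850000 - 0.464125×(0.850000 - 0.130000)/(0.464125 - (-0.867803))
       = 0.599108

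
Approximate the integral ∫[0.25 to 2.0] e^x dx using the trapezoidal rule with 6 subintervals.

f(x) = e^x
a = 0.25, b = 2.0, n = 6
h = (b - a)/n = 0.291667

Trapezoidal rule: (h/2)[f(x₀) + 2f(x₁) + 2f(x₂) + ... + f(xₙ)]

x_0 = 0.2500, f(x_0) = 1.284025, coefficient = 1
x_1 = 0.5417, f(x_1) = 1.718869, coefficient = 2
x_2 = 0.8333, f(x_2) = 2.300976, coefficient = 2
x_3 = 1.1250, f(x_3) = 3.080217, coefficient = 2
x_4 = 1.4167, f(x_4) = 4.123353, coefficient = 2
x_5 = 1.7083, f(x_5) = 5.519754, coefficient = 2
x_6 = 2.0000, f(x_6) = 7.389056, coefficient = 1

I ≈ (0.291667/2) × 42.159420 = 6.148249
Exact value: 6.105031
Error: 0.043218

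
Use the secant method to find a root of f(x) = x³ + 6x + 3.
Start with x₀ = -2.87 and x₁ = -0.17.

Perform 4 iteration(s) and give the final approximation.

f(x) = x³ + 6x + 3
x₀ = -2.87, x₁ = -0.17

Secant formula: x_{n+1} = x_n - f(x_n)(x_n - x_{n-1})/(f(x_n) - f(x_{n-1}))

Iteration 1:
  f(-2.870000) = -37.859903
  f(-0.170000) = 1.975087
  x_2 = -0.170000 - 1.975087×(-0.170000 - (-2.870000))/(1.975087 - (-37.859903))
       = -0.303871
Iteration 2:
  f(-0.170000) = 1.975087
  f(-0.303871) = 1.148718
  x_3 = -0.303871 - 1.148718×(-0.303871 - (-0.170000))/(1.148718 - 1.975087)
       = -0.489961
Iteration 3:
  f(-0.303871) = 1.148718
  f(-0.489961) = -0.057388
  x_4 = -0.489961 - (-0.057388)×(-0.489961 - (-0.303871))/(-0.057388 - 1.148718)
       = -0.481107
Iteration 4:
  f(-0.489961) = -0.057388
  f(-0.481107) = 0.002001
  x_5 = -0.481107 - 0.002001×(-0.481107 - (-0.489961))/(0.002001 - (-0.057388))
       = -0.481405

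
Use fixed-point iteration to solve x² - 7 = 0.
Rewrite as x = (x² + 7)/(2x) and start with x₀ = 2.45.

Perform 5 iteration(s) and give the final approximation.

Equation: x² - 7 = 0
Fixed-point form: x = (x² + 7)/(2x)
x₀ = 2.45

x_1 = g(2.450000) = 2.653571
x_2 = g(2.653571) = 2.645763
x_3 = g(2.645763) = 2.645751
x_4 = g(2.645751) = 2.645751
x_5 = g(2.645751) = 2.645751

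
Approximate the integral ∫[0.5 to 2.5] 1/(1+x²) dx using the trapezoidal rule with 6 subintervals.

f(x) = 1/(1+x²)
a = 0.5, b = 2.5, n = 6
h = (b - a)/n = 0.333333

Trapezoidal rule: (h/2)[f(x₀) + 2f(x₁) + 2f(x₂) + ... + f(xₙ)]

x_0 = 0.5000, f(x_0) = 0.800000, coefficient = 1
x_1 = 0.8333, f(x_1) = 0.590164, coefficient = 2
x_2 = 1.1667, f(x_2) = 0.423529, coefficient = 2
x_3 = 1.5000, f(x_3) = 0.307692, coefficient = 2
x_4 = 1.8333, f(x_4) = 0.229299, coefficient = 2
x_5 = 2.1667, f(x_5) = 0.175610, coefficient = 2
x_6 = 2.5000, f(x_6) = 0.137931, coefficient = 1

I ≈ (0.333333/2) × 4.390521 = 0.731753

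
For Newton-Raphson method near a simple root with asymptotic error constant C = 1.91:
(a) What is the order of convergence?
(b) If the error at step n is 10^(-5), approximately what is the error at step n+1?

(a) Newton-Raphson has quadratic (order 2) convergence near simple roots.
    This means |e_{n+1}| ≈ C|e_n|².

(b) With |e_n| = 10^(-5) and C = 1.91:
    |e_{n+1}| ≈ 1.91 × (10^(-5))² = 1.91 × 10^(-10)

(a) 2 (quadratic); (b) |e_{n+1}| ≈ 1.910e-10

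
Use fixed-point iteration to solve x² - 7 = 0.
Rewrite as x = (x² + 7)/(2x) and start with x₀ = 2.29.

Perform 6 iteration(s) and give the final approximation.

Equation: x² - 7 = 0
Fixed-point form: x = (x² + 7)/(2x)
x₀ = 2.29

x_1 = g(2.290000) = 2.673384
x_2 = g(2.673384) = 2.645894
x_3 = g(2.645894) = 2.645751
x_4 = g(2.645751) = 2.645751
x_5 = g(2.645751) = 2.645751
x_6 = g(2.645751) = 2.645751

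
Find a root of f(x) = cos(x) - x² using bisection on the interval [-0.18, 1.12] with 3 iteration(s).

f(x) = cos(x) - x²
Initial interval: [-0.18, 1.12]

Iteration 1:
  c_1 = (-0.180000 + 1.120000)/2 = 0.470000
  f(c_1) = f(0.470000) = 0.670668
  f(a) × f(c) ≥ 0, new interval: [0.470000, 1.120000]
Iteration 2:
  c_2 = (0.470000 + 1.120000)/2 = 0.795000
  f(c_2) = f(0.795000) = 0.068260
  f(a) × f(c) ≥ 0, new interval: [0.795000, 1.120000]
Iteration 3:
  c_3 = (0.795000 + 1.120000)/2 = 0.957500
  f(c_3) = f(0.957500) = -0.341240
  f(a) × f(c) < 0, new interval: [0.795000, 0.957500]

After 3 iteration(s), the approximation is c_3 = 0.957500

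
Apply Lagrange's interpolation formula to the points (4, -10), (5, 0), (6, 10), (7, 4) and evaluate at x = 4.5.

Lagrange interpolation formula:
P(x) = Σ yᵢ × Lᵢ(x)
where Lᵢ(x) = Π_{j≠i} (x - xⱼ)/(xᵢ - xⱼ)

L_0(4.5) = (4.5 - 5)/(4 - 5) × (4.5 - 6)/(4 - 6) × (4.5 - 7)/(4 - 7) = 0.312500
L_1(4.5) = (4.5 - 4)/(5 - 4) × (4.5 - 6)/(5 - 6) × (4.5 - 7)/(5 - 7) = 0.937500
L_2(4.5) = (4.5 - 4)/(6 - 4) × (4.5 - 5)/(6 - 5) × (4.5 - 7)/(6 - 7) = -0.312500
L_3(4.5) = (4.5 - 4)/(7 - 4) × (4.5 - 5)/(7 - 5) × (4.5 - 6)/(7 - 6) = 0.062500

P(4.5) = (-10)×L_0(4.5) + 0×L_1(4.5) + 10×L_2(4.5) + 4×L_3(4.5)
P(4.5) = -6.000000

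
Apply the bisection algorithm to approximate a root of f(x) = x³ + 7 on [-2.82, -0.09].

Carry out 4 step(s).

f(x) = x³ + 7
Initial interval: [-2.82, -0.09]

Iteration 1:
  c_1 = (-2.820000 + (-0.090000))/2 = -1.455000
  f(c_1) = f(-1.455000) = 3.919729
  f(a) × f(c) < 0, new interval: [-2.820000, -1.455000]
Iteration 2:
  c_2 = (-2.820000 + (-1.455000))/2 = -2.137500
  f(c_2) = f(-2.137500) = -2.766037
  f(a) × f(c) ≥ 0, new interval: [-2.137500, -1.455000]
Iteration 3:
  c_3 = (-2.137500 + (-1.455000))/2 = -1.796250
  f(c_3) = f(-1.796250) = 1.204374
  f(a) × f(c) < 0, new interval: [-2.137500, -1.796250]
Iteration 4:
  c_4 = (-2.137500 + (-1.796250))/2 = -1.966875
  f(c_4) = f(-1.966875) = -0.609047
  f(a) × f(c) ≥ 0, new interval: [-1.966875, -1.796250]

After 4 iteration(s), the approximation is c_4 = -1.966875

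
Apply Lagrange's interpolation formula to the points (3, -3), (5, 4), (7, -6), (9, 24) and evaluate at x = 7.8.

Lagrange interpolation formula:
P(x) = Σ yᵢ × Lᵢ(x)
where Lᵢ(x) = Π_{j≠i} (x - xⱼ)/(xᵢ - xⱼ)

L_0(7.8) = (7.8 - 5)/(3 - 5) × (7.8 - 7)/(3 - 7) × (7.8 - 9)/(3 - 9) = 0.056000
L_1(7.8) = (7.8 - 3)/(5 - 3) × (7.8 - 7)/(5 - 7) × (7.8 - 9)/(5 - 9) = -0.288000
L_2(7.8) = (7.8 - 3)/(7 - 3) × (7.8 - 5)/(7 - 5) × (7.8 - 9)/(7 - 9) = 1.008000
L_3(7.8) = (7.8 - 3)/(9 - 3) × (7.8 - 5)/(9 - 5) × (7.8 - 7)/(9 - 7) = 0.224000

P(7.8) = (-3)×L_0(7.8) + 4×L_1(7.8) + (-6)×L_2(7.8) + 24×L_3(7.8)
P(7.8) = -1.992000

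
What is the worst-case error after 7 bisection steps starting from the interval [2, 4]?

Bisection error bound: |error| ≤ (b-a)/2^n
|error| ≤ (4 - 2)/2^7 = 2/2^7
|error| ≤ 0.0156250000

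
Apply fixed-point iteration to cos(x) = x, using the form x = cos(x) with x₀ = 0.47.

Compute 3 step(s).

Equation: cos(x) = x
Fixed-point form: x = cos(x)
x₀ = 0.47

x_1 = g(0.470000) = 0.891568
x_2 = g(0.891568) = 0.628193
x_3 = g(0.628193) = 0.809091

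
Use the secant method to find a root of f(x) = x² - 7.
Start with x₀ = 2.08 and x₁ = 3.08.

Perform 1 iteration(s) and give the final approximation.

f(x) = x² - 7
x₀ = 2.08, x₁ = 3.08

Secant formula: x_{n+1} = x_n - f(x_n)(x_n - x_{n-1})/(f(x_n) - f(x_{n-1}))

Iteration 1:
  f(2.080000) = -2.673600
  f(3.080000) = 2.486400
  x_2 = 3.080000 - 2.486400×(3.080000 - 2.080000)/(2.486400 - (-2.673600))
       = 2.598140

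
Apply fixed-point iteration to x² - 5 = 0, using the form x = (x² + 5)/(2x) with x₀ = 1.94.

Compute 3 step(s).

Equation: x² - 5 = 0
Fixed-point form: x = (x² + 5)/(2x)
x₀ = 1.94

x_1 = g(1.940000) = 2.258660
x_2 = g(2.258660) = 2.236181
x_3 = g(2.236181) = 2.236068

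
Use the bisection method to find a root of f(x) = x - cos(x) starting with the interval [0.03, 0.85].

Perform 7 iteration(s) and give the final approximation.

f(x) = x - cos(x)
Initial interval: [0.03, 0.85]

Iteration 1:
  c_1 = (0.030000 + 0.850000)/2 = 0.440000
  f(c_1) = f(0.440000) = -0.464752
  f(a) × f(c) ≥ 0, new interval: [0.440000, 0.850000]
Iteration 2:
  c_2 = (0.440000 + 0.850000)/2 = 0.645000
  f(c_2) = f(0.645000) = -0.154100
  f(a) × f(c) ≥ 0, new interval: [0.645000, 0.850000]
Iteration 3:
  c_3 = (0.645000 + 0.850000)/2 = 0.747500
  f(c_3) = f(0.747500) = 0.014109
  f(a) × f(c) < 0, new interval: [0.645000, 0.747500]
Iteration 4:
  c_4 = (0.645000 + 0.747500)/2 = 0.696250
  f(c_4) = f(0.696250) = -0.071003
  f(a) × f(c) ≥ 0, new interval: [0.696250, 0.747500]
Iteration 5:
  c_5 = (0.696250 + 0.747500)/2 = 0.721875
  f(c_5) = f(0.721875) = -0.028693
  f(a) × f(c) ≥ 0, new interval: [0.721875, 0.747500]
Iteration 6:
  c_6 = (0.721875 + 0.747500)/2 = 0.734688
  f(c_6) = f(0.734688) = -0.007353
  f(a) × f(c) ≥ 0, new interval: [0.734688, 0.747500]
Iteration 7:
  c_7 = (0.734688 + 0.747500)/2 = 0.741094
  f(c_7) = f(0.741094) = 0.003363
  f(a) × f(c) < 0, new interval: [0.734688, 0.741094]

After 7 iteration(s), the approximation is c_7 = 0.741094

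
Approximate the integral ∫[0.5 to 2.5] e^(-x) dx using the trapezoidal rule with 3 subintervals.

f(x) = e^(-x)
a = 0.5, b = 2.5, n = 3
h = (b - a)/n = 0.666667

Trapezoidal rule: (h/2)[f(x₀) + 2f(x₁) + 2f(x₂) + ... + f(xₙ)]

x_0 = 0.5000, f(x_0) = 0.606531, coefficient = 1
x_1 = 1.1667, f(x_1) = 0.311403, coefficient = 2
x_2 = 1.8333, f(x_2) = 0.159880, coefficient = 2
x_3 = 2.5000, f(x_3) = 0.082085, coefficient = 1

I ≈ (0.666667/2) × 1.631182 = 0.543727
Exact value: 0.524446
Error: 0.019282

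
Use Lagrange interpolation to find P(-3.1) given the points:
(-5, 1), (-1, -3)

Lagrange interpolation formula:
P(x) = Σ yᵢ × Lᵢ(x)
where Lᵢ(x) = Π_{j≠i} (x - xⱼ)/(xᵢ - xⱼ)

L_0(-3.1) = (-3.1 - (-1))/(-5 - (-1)) = 0.525000
L_1(-3.1) = (-3.1 - (-5))/(-1 - (-5)) = 0.475000

P(-3.1) = 1×L_0(-3.1) + (-3)×L_1(-3.1)
P(-3.1) = -0.900000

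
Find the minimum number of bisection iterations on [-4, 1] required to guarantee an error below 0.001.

We need (b-a)/2^n ≤ 0.001
(1 - (-4))/2^n ≤ 0.001
5/2^n ≤ 0.001
2^n ≥ 5000
n ≥ log₂(5000) = 12.29
n ≥ 13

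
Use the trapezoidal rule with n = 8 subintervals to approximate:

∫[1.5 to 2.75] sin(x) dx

f(x) = sin(x)
a = 1.5, b = 2.75, n = 8
h = (b - a)/n = 0.156250

Trapezoidal rule: (h/2)[f(x₀) + 2f(x₁) + 2f(x₂) + ... + f(xₙ)]

x_0 = 1.5000, f(x_0) = 0.997495, coefficient = 1
x_1 = 1.6562, f(x_1) = 0.996351, coefficient = 2
x_2 = 1.8125, f(x_2) = 0.970932, coefficient = 2
x_3 = 1.9688, f(x_3) = 0.921856, coefficient = 2
x_4 = 2.1250, f(x_4) = 0.850320, coefficient = 2
x_5 = 2.2812, f(x_5) = 0.758066, coefficient = 2
x_6 = 2.4375, f(x_6) = 0.647343, coefficient = 2
x_7 = 2.5938, f(x_7) = 0.520847, coefficient = 2
x_8 = 2.7500, f(x_8) = 0.381661, coefficient = 1

I ≈ (0.156250/2) × 12.710584 = 0.993014
Exact value: 0.995040
Error: 0.002025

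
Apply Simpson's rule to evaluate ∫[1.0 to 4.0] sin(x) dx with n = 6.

f(x) = sin(x)
a = 1.0, b = 4.0, n = 6
h = (b - a)/n = 0.500000

Simpson's rule: (h/3)[f(x₀) + 4f(x₁) + 2f(x₂) + ... + f(xₙ)]

x_0 = 1.0000, f(x_0) = 0.841471, coefficient = 1
x_1 = 1.5000, f(x_1) = 0.997495, coefficient = 4
x_2 = 2.0000, f(x_2) = 0.909297, coefficient = 2
x_3 = 2.5000, f(x_3) = 0.598472, coefficient = 4
x_4 = 3.0000, f(x_4) = 0.141120, coefficient = 2
x_5 = 3.5000, f(x_5) = -0.350783, coefficient = 4
x_6 = 4.0000, f(x_6) = -0.756802, coefficient = 1

I ≈ (0.500000/3) × 7.166239 = 1.194373
Exact value: 1.193946
Error: 0.000427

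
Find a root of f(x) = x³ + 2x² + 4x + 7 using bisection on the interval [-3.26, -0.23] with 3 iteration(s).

f(x) = x³ + 2x² + 4x + 7
Initial interval: [-3.26, -0.23]

Iteration 1:
  c_1 = (-3.260000 + (-0.230000))/2 = -1.745000
  f(c_1) = f(-1.745000) = 0.796481
  f(a) × f(c) < 0, new interval: [-3.260000, -1.745000]
Iteration 2:
  c_2 = (-3.260000 + (-1.745000))/2 = -2.502500
  f(c_2) = f(-2.502500) = -6.156909
  f(a) × f(c) ≥ 0, new interval: [-2.502500, -1.745000]
Iteration 3:
  c_3 = (-2.502500 + (-1.745000))/2 = -2.123750
  f(c_3) = f(-2.123750) = -2.053151
  f(a) × f(c) ≥ 0, new interval: [-2.123750, -1.745000]

After 3 iteration(s), the approximation is c_3 = -2.123750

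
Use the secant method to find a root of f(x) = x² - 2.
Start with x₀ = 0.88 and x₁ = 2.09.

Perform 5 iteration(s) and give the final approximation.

f(x) = x² - 2
x₀ = 0.88, x₁ = 2.09

Secant formula: x_{n+1} = x_n - f(x_n)(x_n - x_{n-1})/(f(x_n) - f(x_{n-1}))

Iteration 1:
  f(0.880000) = -1.225600
  f(2.090000) = 2.368100
  x_2 = 2.090000 - 2.368100×(2.090000 - 0.880000)/(2.368100 - (-1.225600))
       = 1.292660
Iteration 2:
  f(2.090000) = 2.368100
  f(1.292660) = -0.329030
  x_3 = 1.292660 - (-0.329030)×(1.292660 - 2.090000)/(-0.329030 - 2.368100)
       = 1.389930
Iteration 3:
  f(1.292660) = -0.329030
  f(1.389930) = -0.068096
  x_4 = 1.389930 - (-0.068096)×(1.389930 - 1.292660)/(-0.068096 - (-0.329030))
       = 1.415314
Iteration 4:
  f(1.389930) = -0.068096
  f(1.415314) = 0.003113
  x_5 = 1.415314 - 0.003113×(1.415314 - 1.389930)/(0.003113 - (-0.068096))
       = 1.414204
Iteration 5:
  f(1.415314) = 0.003113
  f(1.414204) = -0.000027
  x_6 = 1.414204 - (-0.000027)×(1.414204 - 1.415314)/(-0.000027 - 0.003113)
       = 1.414214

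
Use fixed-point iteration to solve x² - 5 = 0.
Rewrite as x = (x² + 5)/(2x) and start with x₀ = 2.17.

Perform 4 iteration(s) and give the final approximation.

Equation: x² - 5 = 0
Fixed-point form: x = (x² + 5)/(2x)
x₀ = 2.17

x_1 = g(2.170000) = 2.237074
x_2 = g(2.237074) = 2.236068
x_3 = g(2.236068) = 2.236068
x_4 = g(2.236068) = 2.236068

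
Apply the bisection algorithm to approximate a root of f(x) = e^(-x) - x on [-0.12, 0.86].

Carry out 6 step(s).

f(x) = e^(-x) - x
Initial interval: [-0.12, 0.86]

Iteration 1:
  c_1 = (-0.120000 + 0.860000)/2 = 0.370000
  f(c_1) = f(0.370000) = 0.320734
  f(a) × f(c) ≥ 0, new interval: [0.370000, 0.860000]
Iteration 2:
  c_2 = (0.370000 + 0.860000)/2 = 0.615000
  f(c_2) = f(0.615000) = -0.074359
  f(a) × f(c) < 0, new interval: [0.370000, 0.615000]
Iteration 3:
  c_3 = (0.370000 + 0.615000)/2 = 0.492500
  f(c_3) = f(0.492500) = 0.118597
  f(a) × f(c) ≥ 0, new interval: [0.492500, 0.615000]
Iteration 4:
  c_4 = (0.492500 + 0.615000)/2 = 0.553750
  f(c_4) = f(0.553750) = 0.021040
  f(a) × f(c) ≥ 0, new interval: [0.553750, 0.615000]
Iteration 5:
  c_5 = (0.553750 + 0.615000)/2 = 0.584375
  f(c_5) = f(0.584375) = -0.026921
  f(a) × f(c) < 0, new interval: [0.553750, 0.584375]
Iteration 6:
  c_6 = (0.553750 + 0.584375)/2 = 0.569063
  f(c_6) = f(0.569063) = -0.003007
  f(a) × f(c) < 0, new interval: [0.553750, 0.569063]

After 6 iteration(s), the approximation is c_6 = 0.569063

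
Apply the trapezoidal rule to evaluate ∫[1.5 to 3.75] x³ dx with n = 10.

f(x) = x³
a = 1.5, b = 3.75, n = 10
h = (b - a)/n = 0.225000

Trapezoidal rule: (h/2)[f(x₀) + 2f(x₁) + 2f(x₂) + ... + f(xₙ)]

x_0 = 1.5000, f(x_0) = 3.375000, coefficient = 1
x_1 = 1.7250, f(x_1) = 5.132953, coefficient = 2
x_2 = 1.9500, f(x_2) = 7.414875, coefficient = 2
x_3 = 2.1750, f(x_3) = 10.289109, coefficient = 2
x_4 = 2.4000, f(x_4) = 13.824000, coefficient = 2
x_5 = 2.6250, f(x_5) = 18.087891, coefficient = 2
x_6 = 2.8500, f(x_6) = 23.149125, coefficient = 2
x_7 = 3.0750, f(x_7) = 29.076047, coefficient = 2
x_8 = 3.3000, f(x_8) = 35.937000, coefficient = 2
x_9 = 3.5250, f(x_9) = 43.800328, coefficient = 2
x_10 = 3.7500, f(x_10) = 52.734375, coefficient = 1

I ≈ (0.225000/2) × 429.532031 = 48.322354
Exact value: 48.172852
Error: 0.149502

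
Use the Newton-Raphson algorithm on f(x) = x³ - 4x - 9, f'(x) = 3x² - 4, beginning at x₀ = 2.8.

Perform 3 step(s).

f(x) = x³ - 4x - 9
f'(x) = 3x² - 4
x₀ = 2.8

Newton-Raphson formula: x_{n+1} = x_n - f(x_n)/f'(x_n)

Iteration 1:
  f(2.800000) = 1.752000
  f'(2.800000) = 19.520000
  x_1 = 2.800000 - 1.752000/19.520000 = 2.710246
Iteration 2:
  f(2.710246) = 0.066946
  f'(2.710246) = 18.036299
  x_2 = 2.710246 - 0.066946/18.036299 = 2.706534
Iteration 3:
  f(2.706534) = 0.000112
  f'(2.706534) = 17.975982
  x_3 = 2.706534 - 0.000112/17.975982 = 2.706528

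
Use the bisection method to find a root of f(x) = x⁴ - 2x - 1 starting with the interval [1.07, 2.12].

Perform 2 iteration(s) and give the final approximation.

f(x) = x⁴ - 2x - 1
Initial interval: [1.07, 2.12]

Iteration 1:
  c_1 = (1.070000 + 2.120000)/2 = 1.595000
  f(c_1) = f(1.595000) = 2.282063
  f(a) × f(c) < 0, new interval: [1.070000, 1.595000]
Iteration 2:
  c_2 = (1.070000 + 1.595000)/2 = 1.332500
  f(c_2) = f(1.332500) = -0.512400
  f(a) × f(c) ≥ 0, new interval: [1.332500, 1.595000]

After 2 iteration(s), the approximation is c_2 = 1.332500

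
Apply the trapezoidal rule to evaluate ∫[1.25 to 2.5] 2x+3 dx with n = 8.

f(x) = 2x+3
a = 1.25, b = 2.5, n = 8
h = (b - a)/n = 0.156250

Trapezoidal rule: (h/2)[f(x₀) + 2f(x₁) + 2f(x₂) + ... + f(xₙ)]

x_0 = 1.2500, f(x_0) = 5.500000, coefficient = 1
x_1 = 1.4062, f(x_1) = 5.812500, coefficient = 2
x_2 = 1.5625, f(x_2) = 6.125000, coefficient = 2
x_3 = 1.7188, f(x_3) = 6.437500, coefficient = 2
x_4 = 1.8750, f(x_4) = 6.750000, coefficient = 2
x_5 = 2.0312, f(x_5) = 7.062500, coefficient = 2
x_6 = 2.1875, f(x_6) = 7.375000, coefficient = 2
x_7 = 2.3438, f(x_7) = 7.687500, coefficient = 2
x_8 = 2.5000, f(x_8) = 8.000000, coefficient = 1

I ≈ (0.156250/2) × 108.000000 = 8.437500
Exact value: 8.437500
Error: 0.000000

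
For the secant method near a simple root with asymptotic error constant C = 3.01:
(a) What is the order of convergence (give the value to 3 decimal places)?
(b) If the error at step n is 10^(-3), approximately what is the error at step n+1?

(a) Secant method has superlinear convergence with order φ = (1+√5)/2 ≈ 1.618.
    This means |e_{n+1}| ≈ C|e_n|^1.618.

(b) With |e_n| = 10^(-3) and C = 3.01:
    |e_{n+1}| ≈ 3.01 × (10^(-3))^1.618 = 3.01 × 10^(-4.85)

(a) ≈ 1.618 (golden ratio); (b) |e_{n+1}| ≈ 4.212e-05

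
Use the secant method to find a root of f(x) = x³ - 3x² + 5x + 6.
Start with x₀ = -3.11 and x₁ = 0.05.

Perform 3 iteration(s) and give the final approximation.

f(x) = x³ - 3x² + 5x + 6
x₀ = -3.11, x₁ = 0.05

Secant formula: x_{n+1} = x_n - f(x_n)(x_n - x_{n-1})/(f(x_n) - f(x_{n-1}))

Iteration 1:
  f(-3.110000) = -68.646531
  f(0.050000) = 6.242625
  x_2 = 0.050000 - 6.242625×(0.050000 - (-3.110000))/(6.242625 - (-68.646531))
       = -0.213412
Iteration 2:
  f(0.050000) = 6.242625
  f(-0.213412) = 4.786587
  x_3 = -0.213412 - 4.786587×(-0.213412 - 0.050000)/(4.786587 - 6.242625)
       = -1.079353
Iteration 3:
  f(-0.213412) = 4.786587
  f(-1.079353) = -4.149229
  x_4 = -1.079353 - (-4.149229)×(-1.079353 - (-0.213412))/(-4.149229 - 4.786587)
       = -0.677265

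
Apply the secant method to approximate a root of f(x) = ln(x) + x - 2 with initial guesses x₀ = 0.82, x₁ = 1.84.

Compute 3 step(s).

f(x) = ln(x) + x - 2
x₀ = 0.82, x₁ = 1.84

Secant formula: x_{n+1} = x_n - f(x_n)(x_n - x_{n-1})/(f(x_n) - f(x_{n-1}))

Iteration 1:
  f(0.820000) = -1.378451
  f(1.840000) = 0.449766
  x_2 = 1.840000 - 0.449766×(1.840000 - 0.820000)/(0.449766 - (-1.378451))
       = 1.589066
Iteration 2:
  f(1.840000) = 0.449766
  f(1.589066) = 0.052213
  x_3 = 1.589066 - 0.052213×(1.589066 - 1.840000)/(0.052213 - 0.449766)
       = 1.556110
Iteration 3:
  f(1.589066) = 0.052213
  f(1.556110) = -0.001701
  x_4 = 1.556110 - (-0.001701)×(1.556110 - 1.589066)/(-0.001701 - 0.052213)
       = 1.557150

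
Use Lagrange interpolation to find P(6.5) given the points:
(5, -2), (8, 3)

Lagrange interpolation formula:
P(x) = Σ yᵢ × Lᵢ(x)
where Lᵢ(x) = Π_{j≠i} (x - xⱼ)/(xᵢ - xⱼ)

L_0(6.5) = (6.5 - 8)/(5 - 8) = 0.500000
L_1(6.5) = (6.5 - 5)/(8 - 5) = 0.500000

P(6.5) = (-2)×L_0(6.5) + 3×L_1(6.5)
P(6.5) = 0.500000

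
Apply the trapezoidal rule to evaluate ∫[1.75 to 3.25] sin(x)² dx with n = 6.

f(x) = sin(x)²
a = 1.75, b = 3.25, n = 6
h = (b - a)/n = 0.250000

Trapezoidal rule: (h/2)[f(x₀) + 2f(x₁) + 2f(x₂) + ... + f(xₙ)]

x_0 = 1.7500, f(x_0) = 0.968228, coefficient = 1
x_1 = 2.0000, f(x_1) = 0.826822, coefficient = 2
x_2 = 2.2500, f(x_2) = 0.605398, coefficient = 2
x_3 = 2.5000, f(x_3) = 0.358169, coefficient = 2
x_4 = 2.7500, f(x_4) = 0.145665, coefficient = 2
x_5 = 3.0000, f(x_5) = 0.019915, coefficient = 2
x_6 = 3.2500, f(x_6) = 0.011706, coefficient = 1

I ≈ (0.250000/2) × 4.891872 = 0.611484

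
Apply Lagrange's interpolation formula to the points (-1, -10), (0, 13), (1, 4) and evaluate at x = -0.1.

Lagrange interpolation formula:
P(x) = Σ yᵢ × Lᵢ(x)
where Lᵢ(x) = Π_{j≠i} (x - xⱼ)/(xᵢ - xⱼ)

L_0(-0.1) = (-0.1 - 0)/(-1 - 0) × (-0.1 - 1)/(-1 - 1) = 0.055000
L_1(-0.1) = (-0.1 - (-1))/(0 - (-1)) × (-0.1 - 1)/(0 - 1) = 0.990000
L_2(-0.1) = (-0.1 - (-1))/(1 - (-1)) × (-0.1 - 0)/(1 - 0) = -0.045000

P(-0.1) = (-10)×L_0(-0.1) + 13×L_1(-0.1) + 4×L_2(-0.1)
P(-0.1) = 12.140000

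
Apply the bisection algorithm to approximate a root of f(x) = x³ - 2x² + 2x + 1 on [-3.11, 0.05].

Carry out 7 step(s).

f(x) = x³ - 2x² + 2x + 1
Initial interval: [-3.11, 0.05]

Iteration 1:
  c_1 = (-3.110000 + 0.050000)/2 = -1.530000
  f(c_1) = f(-1.530000) = -10.323377
  f(a) × f(c) ≥ 0, new interval: [-1.530000, 0.050000]
Iteration 2:
  c_2 = (-1.530000 + 0.050000)/2 = -0.740000
  f(c_2) = f(-0.740000) = -1.980424
  f(a) × f(c) ≥ 0, new interval: [-0.740000, 0.050000]
Iteration 3:
  c_3 = (-0.740000 + 0.050000)/2 = -0.345000
  f(c_3) = f(-0.345000) = 0.030886
  f(a) × f(c) < 0, new interval: [-0.740000, -0.345000]
Iteration 4:
  c_4 = (-0.740000 + (-0.345000))/2 = -0.542500
  f(c_4) = f(-0.542500) = -0.833274
  f(a) × f(c) ≥ 0, new interval: [-0.542500, -0.345000]
Iteration 5:
  c_5 = (-0.542500 + (-0.345000))/2 = -0.443750
  f(c_5) = f(-0.443750) = -0.368709
  f(a) × f(c) ≥ 0, new interval: [-0.443750, -0.345000]
Iteration 6:
  c_6 = (-0.443750 + (-0.345000))/2 = -0.394375
  f(c_6) = f(-0.394375) = -0.161151
  f(a) × f(c) ≥ 0, new interval: [-0.394375, -0.345000]
Iteration 7:
  c_7 = (-0.394375 + (-0.345000))/2 = -0.369687
  f(c_7) = f(-0.369687) = -0.063237
  f(a) × f(c) ≥ 0, new interval: [-0.369687, -0.345000]

After 7 iteration(s), the approximation is c_7 = -0.369687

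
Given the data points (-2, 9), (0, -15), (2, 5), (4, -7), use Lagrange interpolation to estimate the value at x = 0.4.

Lagrange interpolation formula:
P(x) = Σ yᵢ × Lᵢ(x)
where Lᵢ(x) = Π_{j≠i} (x - xⱼ)/(xᵢ - xⱼ)

L_0(0.4) = (0.4 - 0)/(-2 - 0) × (0.4 - 2)/(-2 - 2) × (0.4 - 4)/(-2 - 4) = -0.048000
L_1(0.4) = (0.4 - (-2))/(0 - (-2)) × (0.4 - 2)/(0 - 2) × (0.4 - 4)/(0 - 4) = 0.864000
L_2(0.4) = (0.4 - (-2))/(2 - (-2)) × (0.4 - 0)/(2 - 0) × (0.4 - 4)/(2 - 4) = 0.216000
L_3(0.4) = (0.4 - (-2))/(4 - (-2)) × (0.4 - 0)/(4 - 0) × (0.4 - 2)/(4 - 2) = -0.032000

P(0.4) = 9×L_0(0.4) + (-15)×L_1(0.4) + 5×L_2(0.4) + (-7)×L_3(0.4)
P(0.4) = -12.088000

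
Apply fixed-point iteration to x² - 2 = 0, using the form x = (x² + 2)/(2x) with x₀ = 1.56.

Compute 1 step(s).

Equation: x² - 2 = 0
Fixed-point form: x = (x² + 2)/(2x)
x₀ = 1.56

x_1 = g(1.560000) = 1.421026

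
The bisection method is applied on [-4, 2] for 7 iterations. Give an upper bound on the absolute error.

Bisection error bound: |error| ≤ (b-a)/2^n
|error| ≤ (2 - (-4))/2^7 = 6/2^7
|error| ≤ 0.0468750000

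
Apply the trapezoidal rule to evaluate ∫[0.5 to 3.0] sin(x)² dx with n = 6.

f(x) = sin(x)²
a = 0.5, b = 3.0, n = 6
h = (b - a)/n = 0.416667

Trapezoidal rule: (h/2)[f(x₀) + 2f(x₁) + 2f(x₂) + ... + f(xₙ)]

x_0 = 0.5000, f(x_0) = 0.229849, coefficient = 1
x_1 = 0.9167, f(x_1) = 0.629766, coefficient = 2
x_2 = 1.3333, f(x_2) = 0.944663, coefficient = 2
x_3 = 1.7500, f(x_3) = 0.968228, coefficient = 2
x_4 = 2.1667, f(x_4) = 0.685022, coefficient = 2
x_5 = 2.5833, f(x_5) = 0.280593, coefficient = 2
x_6 = 3.0000, f(x_6) = 0.019915, coefficient = 1

I ≈ (0.416667/2) × 7.266308 = 1.513814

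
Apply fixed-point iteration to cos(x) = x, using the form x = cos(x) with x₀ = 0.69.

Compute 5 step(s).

Equation: cos(x) = x
Fixed-point form: x = cos(x)
x₀ = 0.69

x_1 = g(0.690000) = 0.771246
x_2 = g(0.771246) = 0.717043
x_3 = g(0.717043) = 0.753752
x_4 = g(0.753752) = 0.729126
x_5 = g(0.729126) = 0.745757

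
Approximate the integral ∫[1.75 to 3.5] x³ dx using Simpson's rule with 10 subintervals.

f(x) = x³
a = 1.75, b = 3.5, n = 10
h = (b - a)/n = 0.175000

Simpson's rule: (h/3)[f(x₀) + 4f(x₁) + 2f(x₂) + ... + f(xₙ)]

x_0 = 1.7500, f(x_0) = 5.359375, coefficient = 1
x_1 = 1.9250, f(x_1) = 7.133328, coefficient = 4
x_2 = 2.1000, f(x_2) = 9.261000, coefficient = 2
x_3 = 2.2750, f(x_3) = 11.774547, coefficient = 4
x_4 = 2.4500, f(x_4) = 14.706125, coefficient = 2
x_5 = 2.6250, f(x_5) = 18.087891, coefficient = 4
x_6 = 2.8000, f(x_6) = 21.952000, coefficient = 2
x_7 = 2.9750, f(x_7) = 26.330609, coefficient = 4
x_8 = 3.1500, f(x_8) = 31.255875, coefficient = 2
x_9 = 3.3250, f(x_9) = 36.759953, coefficient = 4
x_10 = 3.5000, f(x_10) = 42.875000, coefficient = 1

I ≈ (0.175000/3) × 602.929688 = 35.170898
Exact value: 35.170898
Error: 0.000000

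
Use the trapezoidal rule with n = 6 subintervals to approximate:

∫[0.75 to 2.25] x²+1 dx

f(x) = x²+1
a = 0.75, b = 2.25, n = 6
h = (b - a)/n = 0.250000

Trapezoidal rule: (h/2)[f(x₀) + 2f(x₁) + 2f(x₂) + ... + f(xₙ)]

x_0 = 0.7500, f(x_0) = 1.562500, coefficient = 1
x_1 = 1.0000, f(x_1) = 2.000000, coefficient = 2
x_2 = 1.2500, f(x_2) = 2.562500, coefficient = 2
x_3 = 1.5000, f(x_3) = 3.250000, coefficient = 2
x_4 = 1.7500, f(x_4) = 4.062500, coefficient = 2
x_5 = 2.0000, f(x_5) = 5.000000, coefficient = 2
x_6 = 2.2500, f(x_6) = 6.062500, coefficient = 1

I ≈ (0.250000/2) × 41.375000 = 5.171875
Exact value: 5.156250
Error: 0.015625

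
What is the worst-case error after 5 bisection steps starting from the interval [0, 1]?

Bisection error bound: |error| ≤ (b-a)/2^n
|error| ≤ (1 - 0)/2^5 = 1/2^5
|error| ≤ 0.0312500000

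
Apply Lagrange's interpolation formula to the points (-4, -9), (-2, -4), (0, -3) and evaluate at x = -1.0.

Lagrange interpolation formula:
P(x) = Σ yᵢ × Lᵢ(x)
where Lᵢ(x) = Π_{j≠i} (x - xⱼ)/(xᵢ - xⱼ)

L_0(-1.0) = (-1.0 - (-2))/(-4 - (-2)) × (-1.0 - 0)/(-4 - 0) = -0.125000
L_1(-1.0) = (-1.0 - (-4))/(-2 - (-4)) × (-1.0 - 0)/(-2 - 0) = 0.750000
L_2(-1.0) = (-1.0 - (-4))/(0 - (-4)) × (-1.0 - (-2))/(0 - (-2)) = 0.375000

P(-1.0) = (-9)×L_0(-1.0) + (-4)×L_1(-1.0) + (-3)×L_2(-1.0)
P(-1.0) = -3.000000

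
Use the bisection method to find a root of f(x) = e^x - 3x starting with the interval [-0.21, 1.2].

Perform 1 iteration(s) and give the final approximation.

f(x) = e^x - 3x
Initial interval: [-0.21, 1.2]

Iteration 1:
  c_1 = (-0.210000 + 1.200000)/2 = 0.495000
  f(c_1) = f(0.495000) = 0.155498
  f(a) × f(c) ≥ 0, new interval: [0.495000, 1.200000]

After 1 iteration(s), the approximation is c_1 = 0.495000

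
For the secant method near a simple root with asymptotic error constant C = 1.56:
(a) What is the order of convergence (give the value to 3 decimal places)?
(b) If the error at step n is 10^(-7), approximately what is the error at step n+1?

(a) Secant method has superlinear convergence with order φ = (1+√5)/2 ≈ 1.618.
    This means |e_{n+1}| ≈ C|e_n|^1.618.

(b) With |e_n| = 10^(-7) and C = 1.56:
    |e_{n+1}| ≈ 1.56 × (10^(-7))^1.618 = 1.56 × 10^(-11.33)

(a) ≈ 1.618 (golden ratio); (b) |e_{n+1}| ≈ 7.360e-12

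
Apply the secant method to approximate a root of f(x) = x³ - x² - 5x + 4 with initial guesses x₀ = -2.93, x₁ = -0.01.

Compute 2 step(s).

f(x) = x³ - x² - 5x + 4
x₀ = -2.93, x₁ = -0.01

Secant formula: x_{n+1} = x_n - f(x_n)(x_n - x_{n-1})/(f(x_n) - f(x_{n-1}))

Iteration 1:
  f(-2.930000) = -15.088657
  f(-0.010000) = 4.049899
  x_2 = -0.010000 - 4.049899×(-0.010000 - (-2.930000))/(4.049899 - (-15.088657))
       = -0.627900
Iteration 2:
  f(-0.010000) = 4.049899
  f(-0.627900) = 6.497686
  x_3 = -0.627900 - 6.497686×(-0.627900 - (-0.010000))/(6.497686 - 4.049899)
       = 1.012324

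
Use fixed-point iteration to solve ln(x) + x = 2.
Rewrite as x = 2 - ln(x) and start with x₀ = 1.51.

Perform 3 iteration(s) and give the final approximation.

Equation: ln(x) + x = 2
Fixed-point form: x = 2 - ln(x)
x₀ = 1.51

x_1 = g(1.510000) = 1.587890
x_2 = g(1.587890) = 1.537594
x_3 = g(1.537594) = 1.569781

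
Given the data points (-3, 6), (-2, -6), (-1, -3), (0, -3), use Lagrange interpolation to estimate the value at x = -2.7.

Lagrange interpolation formula:
P(x) = Σ yᵢ × Lᵢ(x)
where Lᵢ(x) = Π_{j≠i} (x - xⱼ)/(xᵢ - xⱼ)

L_0(-2.7) = (-2.7 - (-2))/(-3 - (-2)) × (-2.7 - (-1))/(-3 - (-1)) × (-2.7 - 0)/(-3 - 0) = 0.535500
L_1(-2.7) = (-2.7 - (-3))/(-2 - (-3)) × (-2.7 - (-1))/(-2 - (-1)) × (-2.7 - 0)/(-2 - 0) = 0.688500
L_2(-2.7) = (-2.7 - (-3))/(-1 - (-3)) × (-2.7 - (-2))/(-1 - (-2)) × (-2.7 - 0)/(-1 - 0) = -0.283500
L_3(-2.7) = (-2.7 - (-3))/(0 - (-3)) × (-2.7 - (-2))/(0 - (-2)) × (-2.7 - (-1))/(0 - (-1)) = 0.059500

P(-2.7) = 6×L_0(-2.7) + (-6)×L_1(-2.7) + (-3)×L_2(-2.7) + (-3)×L_3(-2.7)
P(-2.7) = -0.246000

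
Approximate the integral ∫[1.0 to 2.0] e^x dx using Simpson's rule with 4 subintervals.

f(x) = e^x
a = 1.0, b = 2.0, n = 4
h = (b - a)/n = 0.250000

Simpson's rule: (h/3)[f(x₀) + 4f(x₁) + 2f(x₂) + ... + f(xₙ)]

x_0 = 1.0000, f(x_0) = 2.718282, coefficient = 1
x_1 = 1.2500, f(x_1) = 3.490343, coefficient = 4
x_2 = 1.5000, f(x_2) = 4.481689, coefficient = 2
x_3 = 1.7500, f(x_3) = 5.754603, coefficient = 4
x_4 = 2.0000, f(x_4) = 7.389056, coefficient = 1

I ≈ (0.250000/3) × 56.050499 = 4.670875
Exact value: 4.670774
Error: 0.000101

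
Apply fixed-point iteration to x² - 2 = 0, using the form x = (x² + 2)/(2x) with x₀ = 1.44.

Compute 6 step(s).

Equation: x² - 2 = 0
Fixed-point form: x = (x² + 2)/(2x)
x₀ = 1.44

x_1 = g(1.440000) = 1.414444
x_2 = g(1.414444) = 1.414214
x_3 = g(1.414214) = 1.414214
x_4 = g(1.414214) = 1.414214
x_5 = g(1.414214) = 1.414214
x_6 = g(1.414214) = 1.414214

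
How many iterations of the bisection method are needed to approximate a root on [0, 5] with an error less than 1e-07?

We need (b-a)/2^n ≤ 1e-07
(5 - 0)/2^n ≤ 1e-07
5/2^n ≤ 1e-07
2^n ≥ 50000000
n ≥ log₂(50000000) = 25.58
n ≥ 26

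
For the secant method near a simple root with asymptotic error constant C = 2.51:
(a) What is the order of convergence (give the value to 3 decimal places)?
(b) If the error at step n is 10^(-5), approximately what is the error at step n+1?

(a) Secant method has superlinear convergence with order φ = (1+√5)/2 ≈ 1.618.
    This means |e_{n+1}| ≈ C|e_n|^1.618.

(b) With |e_n| = 10^(-5) and C = 2.51:
    |e_{n+1}| ≈ 2.51 × (10^(-5))^1.618 = 2.51 × 10^(-8.09)

(a) ≈ 1.618 (golden ratio); (b) |e_{n+1}| ≈ 2.039e-08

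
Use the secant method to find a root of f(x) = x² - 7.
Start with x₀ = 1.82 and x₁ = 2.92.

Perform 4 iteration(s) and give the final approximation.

f(x) = x² - 7
x₀ = 1.82, x₁ = 2.92

Secant formula: x_{n+1} = x_n - f(x_n)(x_n - x_{n-1})/(f(x_n) - f(x_{n-1}))

Iteration 1:
  f(1.820000) = -3.687600
  f(2.920000) = 1.526400
  x_2 = 2.920000 - 1.526400×(2.920000 - 1.820000)/(1.526400 - (-3.687600))
       = 2.597975
Iteration 2:
  f(2.920000) = 1.526400
  f(2.597975) = -0.250528
  x_3 = 2.597975 - (-0.250528)×(2.597975 - 2.920000)/(-0.250528 - 1.526400)
       = 2.643377
Iteration 3:
  f(2.597975) = -0.250528
  f(2.643377) = -0.012559
  x_4 = 2.643377 - (-0.012559)×(2.643377 - 2.597975)/(-0.012559 - (-0.250528))
       = 2.645773
Iteration 4:
  f(2.643377) = -0.012559
  f(2.645773) = 0.000115
  x_5 = 2.645773 - 0.000115×(2.645773 - 2.643377)/(0.000115 - (-0.012559))
       = 2.645751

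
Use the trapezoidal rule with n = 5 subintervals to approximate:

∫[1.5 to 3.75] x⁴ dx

f(x) = x⁴
a = 1.5, b = 3.75, n = 5
h = (b - a)/n = 0.450000

Trapezoidal rule: (h/2)[f(x₀) + 2f(x₁) + 2f(x₂) + ... + f(xₙ)]

x_0 = 1.5000, f(x_0) = 5.062500, coefficient = 1
x_1 = 1.9500, f(x_1) = 14.459006, coefficient = 2
x_2 = 2.4000, f(x_2) = 33.177600, coefficient = 2
x_3 = 2.8500, f(x_3) = 65.975006, coefficient = 2
x_4 = 3.3000, f(x_4) = 118.592100, coefficient = 2
x_5 = 3.7500, f(x_5) = 197.753906, coefficient = 1

I ≈ (0.450000/2) × 667.223831 = 150.125362
Exact value: 146.796680
Error: 3.328682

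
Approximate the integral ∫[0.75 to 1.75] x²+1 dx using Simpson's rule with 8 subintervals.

f(x) = x²+1
a = 0.75, b = 1.75, n = 8
h = (b - a)/n = 0.125000

Simpson's rule: (h/3)[f(x₀) + 4f(x₁) + 2f(x₂) + ... + f(xₙ)]

x_0 = 0.7500, f(x_0) = 1.562500, coefficient = 1
x_1 = 0.8750, f(x_1) = 1.765625, coefficient = 4
x_2 = 1.0000, f(x_2) = 2.000000, coefficient = 2
x_3 = 1.1250, f(x_3) = 2.265625, coefficient = 4
x_4 = 1.2500, f(x_4) = 2.562500, coefficient = 2
x_5 = 1.3750, f(x_5) = 2.890625, coefficient = 4
x_6 = 1.5000, f(x_6) = 3.250000, coefficient = 2
x_7 = 1.6250, f(x_7) = 3.640625, coefficient = 4
x_8 = 1.7500, f(x_8) = 4.062500, coefficient = 1

I ≈ (0.125000/3) × 63.500000 = 2.645833
Exact value: 2.645833
Error: 0.000000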